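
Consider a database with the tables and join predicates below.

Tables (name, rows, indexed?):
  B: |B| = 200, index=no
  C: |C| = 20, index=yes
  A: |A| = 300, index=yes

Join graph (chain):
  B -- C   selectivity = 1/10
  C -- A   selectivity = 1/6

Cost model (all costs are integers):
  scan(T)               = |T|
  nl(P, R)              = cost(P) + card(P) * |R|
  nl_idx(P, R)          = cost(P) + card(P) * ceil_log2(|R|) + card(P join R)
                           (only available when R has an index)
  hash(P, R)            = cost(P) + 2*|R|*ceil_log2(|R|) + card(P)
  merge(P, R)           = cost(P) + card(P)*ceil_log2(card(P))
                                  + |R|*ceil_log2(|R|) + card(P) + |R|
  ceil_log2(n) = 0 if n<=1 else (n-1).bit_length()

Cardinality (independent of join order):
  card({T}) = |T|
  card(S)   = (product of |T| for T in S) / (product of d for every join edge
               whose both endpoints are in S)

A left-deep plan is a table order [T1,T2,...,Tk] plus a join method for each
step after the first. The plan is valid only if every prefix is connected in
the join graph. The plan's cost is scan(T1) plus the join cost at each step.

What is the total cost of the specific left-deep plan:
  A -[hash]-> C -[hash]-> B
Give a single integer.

step 1: scan A: cost=300, card=300
step 2: join C via hash
    card(P join C) = 300*20/(6) = 1000
    cost = 300 + 2*20*5 + 300 = 800
step 3: join B via hash
    card(P join B) = 1000*200/(10) = 20000
    cost = 800 + 2*200*8 + 1000 = 5000

5000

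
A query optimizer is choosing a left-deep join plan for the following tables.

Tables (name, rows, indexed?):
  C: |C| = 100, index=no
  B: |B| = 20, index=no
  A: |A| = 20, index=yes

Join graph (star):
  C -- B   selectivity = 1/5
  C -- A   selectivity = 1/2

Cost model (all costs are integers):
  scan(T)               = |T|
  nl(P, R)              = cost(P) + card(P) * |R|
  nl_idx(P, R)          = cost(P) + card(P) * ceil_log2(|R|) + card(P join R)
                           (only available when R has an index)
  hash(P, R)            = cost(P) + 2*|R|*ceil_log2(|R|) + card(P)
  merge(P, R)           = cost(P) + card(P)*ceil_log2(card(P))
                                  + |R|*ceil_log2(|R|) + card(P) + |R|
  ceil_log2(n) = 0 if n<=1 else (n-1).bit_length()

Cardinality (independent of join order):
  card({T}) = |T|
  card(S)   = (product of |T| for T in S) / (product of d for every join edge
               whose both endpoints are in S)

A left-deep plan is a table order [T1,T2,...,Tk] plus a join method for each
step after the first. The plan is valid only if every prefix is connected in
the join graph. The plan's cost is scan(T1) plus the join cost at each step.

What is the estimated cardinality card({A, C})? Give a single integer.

1000

Tables in S: A(20), C(100)
Edges inside S: C-A(d=2)
numerator = 20 * 100 = 2000
denominator = 2 = 2
card(S) = 2000 / 2 = 1000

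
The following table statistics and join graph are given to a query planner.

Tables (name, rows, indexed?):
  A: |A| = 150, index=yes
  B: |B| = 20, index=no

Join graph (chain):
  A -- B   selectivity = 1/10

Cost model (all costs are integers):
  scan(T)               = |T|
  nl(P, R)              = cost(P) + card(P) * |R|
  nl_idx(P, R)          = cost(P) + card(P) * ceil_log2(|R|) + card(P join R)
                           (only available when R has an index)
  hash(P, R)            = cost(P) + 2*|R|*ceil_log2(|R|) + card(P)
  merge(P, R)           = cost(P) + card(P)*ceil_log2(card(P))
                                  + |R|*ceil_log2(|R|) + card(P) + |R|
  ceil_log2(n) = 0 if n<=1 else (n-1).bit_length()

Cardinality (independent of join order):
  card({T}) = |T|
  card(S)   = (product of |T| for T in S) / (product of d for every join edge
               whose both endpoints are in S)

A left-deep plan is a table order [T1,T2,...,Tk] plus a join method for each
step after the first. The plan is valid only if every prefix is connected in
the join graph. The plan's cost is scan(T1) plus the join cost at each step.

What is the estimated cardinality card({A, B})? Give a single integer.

300

Tables in S: A(150), B(20)
Edges inside S: A-B(d=10)
numerator = 150 * 20 = 3000
denominator = 10 = 10
card(S) = 3000 / 10 = 300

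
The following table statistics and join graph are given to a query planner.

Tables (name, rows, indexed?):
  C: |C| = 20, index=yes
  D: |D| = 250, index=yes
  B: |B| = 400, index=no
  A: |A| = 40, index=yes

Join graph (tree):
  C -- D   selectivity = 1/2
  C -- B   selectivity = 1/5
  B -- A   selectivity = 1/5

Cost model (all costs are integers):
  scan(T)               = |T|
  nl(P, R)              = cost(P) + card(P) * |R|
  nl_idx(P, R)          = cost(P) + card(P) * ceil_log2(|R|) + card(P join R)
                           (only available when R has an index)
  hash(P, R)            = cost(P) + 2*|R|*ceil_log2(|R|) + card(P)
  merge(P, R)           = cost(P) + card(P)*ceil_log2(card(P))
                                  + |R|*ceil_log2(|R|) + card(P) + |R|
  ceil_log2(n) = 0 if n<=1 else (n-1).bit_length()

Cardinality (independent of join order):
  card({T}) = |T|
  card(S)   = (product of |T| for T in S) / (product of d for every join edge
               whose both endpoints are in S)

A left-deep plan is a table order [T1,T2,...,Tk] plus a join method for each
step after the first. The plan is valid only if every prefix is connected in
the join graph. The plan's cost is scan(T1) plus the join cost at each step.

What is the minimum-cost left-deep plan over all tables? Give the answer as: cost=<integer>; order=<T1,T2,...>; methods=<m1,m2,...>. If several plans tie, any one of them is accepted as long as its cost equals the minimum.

Selinger DP (subsets sized 1..n):
  {C}: scan cost=20, card=20
  {D}: scan cost=250, card=250
  {B}: scan cost=400, card=400
  {A}: scan cost=40, card=40
  {CD}: card=2500; try (C,hash)→700, (D,merge)→2390, (C,merge)→2620, (D,nl_idx)→2680, (C,nl_idx)→4000, (D,hash)→4040 …(+2); best=700 via (C,hash)
  {BC}: card=1600; try (C,hash)→1000, (C,nl_idx)→4000, (B,merge)→4140, (C,merge)→4520, (B,hash)→7240, (B,nl)→8020 …(+1); best=1000 via (C,hash)
  {AB}: card=3200; try (A,hash)→1280, (B,merge)→4320, (A,merge)→4680, (A,nl_idx)→6000, (B,hash)→7280, (B,nl)→16040 …(+1); best=1280 via (A,hash)
  {BCD}: card=200000; try (D,hash)→6600, (B,hash)→10400, (D,merge)→22450, (B,merge)→37200, (D,nl_idx)→213800, (D,nl)→401000 …(+1); best=6600 via (D,hash)
  {ABC}: card=12800; try (A,hash)→3080, (C,hash)→4680, (A,merge)→20480, (A,nl_idx)→23400, (C,nl_idx)→30080, (C,merge)→43000 …(+2); best=3080 via (A,hash)
  {ABCD}: card=1600000; try (D,hash)→19880, (D,merge)→197330, (A,hash)→207080, (D,nl_idx)→1705480, (A,nl_idx)→2806600, (D,nl)→3203080 …(+2); best=19880 via (D,hash)

cost=19880; order=B,C,A,D; methods=hash,hash,hash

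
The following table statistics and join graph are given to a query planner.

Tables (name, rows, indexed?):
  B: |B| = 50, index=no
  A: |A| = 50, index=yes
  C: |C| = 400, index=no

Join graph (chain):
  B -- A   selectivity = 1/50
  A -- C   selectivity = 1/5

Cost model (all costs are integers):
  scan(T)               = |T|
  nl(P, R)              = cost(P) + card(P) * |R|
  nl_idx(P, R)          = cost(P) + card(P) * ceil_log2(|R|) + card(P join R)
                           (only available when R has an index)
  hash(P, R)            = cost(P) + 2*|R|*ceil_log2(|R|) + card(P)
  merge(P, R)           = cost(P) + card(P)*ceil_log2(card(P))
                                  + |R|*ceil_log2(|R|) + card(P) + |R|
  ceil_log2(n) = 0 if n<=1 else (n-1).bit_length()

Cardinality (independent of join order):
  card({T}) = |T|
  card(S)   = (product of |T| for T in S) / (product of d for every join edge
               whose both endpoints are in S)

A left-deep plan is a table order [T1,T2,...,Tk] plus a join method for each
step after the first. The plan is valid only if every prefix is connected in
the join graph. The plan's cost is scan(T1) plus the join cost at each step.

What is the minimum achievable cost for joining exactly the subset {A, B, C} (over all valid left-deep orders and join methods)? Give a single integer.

4750

Selinger DP over subsets of {A,B,C}:
  {B}: scan cost=50, card=50
  {A}: scan cost=50, card=50
  {C}: scan cost=400, card=400
  {AB}: card=50; try (A,nl_idx)→400, (B,hash)→700, (A,hash)→700, (B,merge)→750, (A,merge)→750, (B,nl)→2550 …(+1); best=400 via (A,nl_idx)
  {AC}: card=4000; try (A,hash)→1400, (C,merge)→4400, (A,merge)→4750, (A,nl_idx)→6800, (C,hash)→7300, (C,nl)→20050 …(+1); best=1400 via (A,hash)
  {ABC}: card=4000; try (C,merge)→4750, (B,hash)→6000, (C,hash)→7650, (C,nl)→20400, (B,merge)→53750, (B,nl)→201400; best=4750 via (C,merge)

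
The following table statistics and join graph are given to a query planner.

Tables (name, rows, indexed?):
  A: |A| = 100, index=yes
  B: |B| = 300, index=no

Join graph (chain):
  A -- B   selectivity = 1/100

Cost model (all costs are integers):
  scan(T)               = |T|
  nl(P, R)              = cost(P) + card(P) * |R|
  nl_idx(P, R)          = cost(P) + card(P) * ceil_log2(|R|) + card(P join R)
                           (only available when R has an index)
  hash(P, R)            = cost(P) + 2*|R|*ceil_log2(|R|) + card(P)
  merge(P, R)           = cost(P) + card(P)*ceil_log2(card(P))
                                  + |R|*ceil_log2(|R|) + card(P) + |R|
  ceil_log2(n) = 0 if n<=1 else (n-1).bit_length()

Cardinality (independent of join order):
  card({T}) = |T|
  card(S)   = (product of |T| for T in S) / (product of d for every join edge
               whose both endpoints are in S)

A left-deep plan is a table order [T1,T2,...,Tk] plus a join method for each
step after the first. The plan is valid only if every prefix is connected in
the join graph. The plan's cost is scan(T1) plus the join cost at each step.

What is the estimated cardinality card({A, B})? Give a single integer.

Tables in S: A(100), B(300)
Edges inside S: A-B(d=100)
numerator = 100 * 300 = 30000
denominator = 100 = 100
card(S) = 30000 / 100 = 300

300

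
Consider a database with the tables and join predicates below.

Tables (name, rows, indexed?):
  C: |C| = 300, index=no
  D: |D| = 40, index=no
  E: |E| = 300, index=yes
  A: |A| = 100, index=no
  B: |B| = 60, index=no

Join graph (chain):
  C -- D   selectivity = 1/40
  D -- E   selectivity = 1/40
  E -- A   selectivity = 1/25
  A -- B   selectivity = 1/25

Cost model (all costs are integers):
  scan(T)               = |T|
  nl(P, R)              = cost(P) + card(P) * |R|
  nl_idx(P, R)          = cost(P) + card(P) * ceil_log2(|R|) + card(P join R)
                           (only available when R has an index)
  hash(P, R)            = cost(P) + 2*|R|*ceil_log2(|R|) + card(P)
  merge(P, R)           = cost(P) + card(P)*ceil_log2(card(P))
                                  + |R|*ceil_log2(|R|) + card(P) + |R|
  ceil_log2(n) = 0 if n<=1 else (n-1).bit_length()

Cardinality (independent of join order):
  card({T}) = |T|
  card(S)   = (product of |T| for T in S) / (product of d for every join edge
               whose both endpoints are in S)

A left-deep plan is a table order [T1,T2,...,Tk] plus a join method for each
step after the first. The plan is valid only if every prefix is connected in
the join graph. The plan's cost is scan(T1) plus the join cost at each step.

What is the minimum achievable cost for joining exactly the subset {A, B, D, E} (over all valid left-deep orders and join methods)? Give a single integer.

Selinger DP over subsets of {A,B,D,E}:
  {D}: scan cost=40, card=40
  {E}: scan cost=300, card=300
  {A}: scan cost=100, card=100
  {B}: scan cost=60, card=60
  {DE}: card=300; try (E,nl_idx)→700, (D,hash)→1080, (E,merge)→3320, (D,merge)→3580, (E,hash)→5480, (E,nl)→12040 …(+1); best=700 via (E,nl_idx)
  {AE}: card=1200; try (A,hash)→2000, (E,nl_idx)→2200, (E,merge)→3900, (A,merge)→4100, (E,hash)→5600, (E,nl)→30100 …(+1); best=2000 via (A,hash)
  {AB}: card=240; try (B,hash)→920, (A,merge)→1280, (B,merge)→1320, (A,hash)→1520, (A,nl)→6060, (B,nl)→6100; best=920 via (B,hash)
  {ADE}: card=1200; try (A,hash)→2400, (D,hash)→3680, (A,merge)→4500, (D,merge)→16680, (A,nl)→30700, (D,nl)→50000; best=2400 via (A,hash)
  {ABE}: card=2880; try (B,hash)→3920, (E,nl_idx)→5960, (E,merge)→6080, (E,hash)→6560, (B,merge)→16820, (E,nl)→72920 …(+1); best=3920 via (B,hash)
  {ABDE}: card=2880; try (B,hash)→4320, (D,hash)→7280, (B,merge)→17220, (D,merge)→41640, (B,nl)→74400, (D,nl)→119120; best=4320 via (B,hash)

4320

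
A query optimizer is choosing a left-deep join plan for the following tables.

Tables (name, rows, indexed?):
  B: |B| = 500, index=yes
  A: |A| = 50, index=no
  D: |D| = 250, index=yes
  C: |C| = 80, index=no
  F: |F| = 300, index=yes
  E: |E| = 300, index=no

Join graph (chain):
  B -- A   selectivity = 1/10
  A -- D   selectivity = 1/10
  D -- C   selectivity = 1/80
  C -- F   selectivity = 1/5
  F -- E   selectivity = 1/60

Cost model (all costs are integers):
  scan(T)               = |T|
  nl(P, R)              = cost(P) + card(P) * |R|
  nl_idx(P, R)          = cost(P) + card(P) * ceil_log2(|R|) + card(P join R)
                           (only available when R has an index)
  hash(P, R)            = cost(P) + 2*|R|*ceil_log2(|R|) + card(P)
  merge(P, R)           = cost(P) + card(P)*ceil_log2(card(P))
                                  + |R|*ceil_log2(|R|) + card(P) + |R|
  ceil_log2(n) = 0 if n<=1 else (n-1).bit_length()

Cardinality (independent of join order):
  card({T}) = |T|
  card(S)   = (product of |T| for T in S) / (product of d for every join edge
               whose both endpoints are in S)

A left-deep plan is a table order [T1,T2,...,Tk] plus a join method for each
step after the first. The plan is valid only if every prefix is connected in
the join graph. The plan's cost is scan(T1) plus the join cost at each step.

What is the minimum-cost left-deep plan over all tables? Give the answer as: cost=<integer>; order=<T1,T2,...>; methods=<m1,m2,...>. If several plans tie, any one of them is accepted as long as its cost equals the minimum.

cost=472870; order=C,D,A,F,E,B; methods=nl_idx,hash,hash,hash,hash

Selinger DP (subsets sized 1..n):
  {B}: scan cost=500, card=500
  {A}: scan cost=50, card=50
  {D}: scan cost=250, card=250
  {C}: scan cost=80, card=80
  {F}: scan cost=300, card=300
  {E}: scan cost=300, card=300
  {AB}: card=2500; try (A,hash)→1600, (B,nl_idx)→3000, (B,merge)→5400, (A,merge)→5850, (B,hash)→9100, (B,nl)→25050 …(+1); best=1600 via (A,hash)
  {AD}: card=1250; try (A,hash)→1100, (D,nl_idx)→1700, (D,merge)→2650, (A,merge)→2850, (D,hash)→4100, (D,nl)→12550 …(+1); best=1100 via (A,hash)
  {CD}: card=250; try (D,nl_idx)→970, (C,hash)→1620, (D,merge)→2970, (C,merge)→3140, (D,hash)→4160, (D,nl)→20080 …(+1); best=970 via (D,nl_idx)
  {CF}: card=4800; try (C,hash)→1720, (F,merge)→3720, (C,merge)→3940, (F,hash)→5560, (F,nl_idx)→5600, (F,nl)→24080 …(+1); best=1720 via (C,hash)
  {EF}: card=1500; try (F,nl_idx)→4500, (F,hash)→6000, (E,hash)→6000, (F,merge)→6300, (E,merge)→6300, (F,nl)→90300 …(+1); best=4500 via (F,nl_idx)
  {ABD}: card=62500; try (D,hash)→8100, (B,hash)→11350, (B,merge)→21100, (D,merge)→36350, (B,nl_idx)→74850, (D,nl_idx)→84100 …(+2); best=8100 via (D,hash)
  {ACD}: card=1250; try (A,hash)→1820, (C,hash)→3470, (A,merge)→3570, (A,nl)→13470, (C,merge)→16740, (C,nl)→101100; best=1820 via (A,hash)
  {CDF}: card=15000; try (F,merge)→6220, (F,hash)→6620, (D,hash)→10520, (F,nl_idx)→18220, (D,nl_idx)→55120, (D,merge)→71170 …(+2); best=6220 via (F,merge)
  {CEF}: card=24000; try (C,hash)→7120, (E,hash)→11920, (C,merge)→23140, (E,merge)→71920, (C,nl)→124500, (E,nl)→1441720; best=7120 via (C,hash)
  {ABCD}: card=62500; try (B,hash)→12070, (B,merge)→21820, (C,hash)→71720, (B,nl_idx)→75570, (B,nl)→626820, (C,merge)→1071240 …(+1); best=12070 via (B,hash)
  {ACDF}: card=75000; try (F,hash)→8470, (F,merge)→19820, (A,hash)→21820, (F,nl_idx)→88070, (A,merge)→231570, (F,nl)→376820 …(+1); best=8470 via (F,hash)
  {CDEF}: card=75000; try (E,hash)→26620, (D,hash)→35120, (E,merge)→234220, (D,nl_idx)→274120, (D,merge)→393370, (E,nl)→4506220 …(+1); best=26620 via (E,hash)
  {ABCDF}: card=3750000; try (F,hash)→79970, (B,hash)→92470, (F,merge)→1077570, (B,merge)→1363470, (F,nl_idx)→4324570, (B,nl_idx)→4433470 …(+2); best=79970 via (F,hash)
  {ACDEF}: card=375000; try (E,hash)→88870, (A,hash)→102220, (E,merge)→1361470, (A,merge)→1376970, (A,nl)→3776620, (E,nl)→22508470; best=88870 via (E,hash)
  {ABCDEF}: card=18750000; try (B,hash)→472870, (E,hash)→3835370, (B,merge)→7593870, (B,nl_idx)→22213870, (E,merge)→86332970, (B,nl)→187588870 …(+1); best=472870 via (B,hash)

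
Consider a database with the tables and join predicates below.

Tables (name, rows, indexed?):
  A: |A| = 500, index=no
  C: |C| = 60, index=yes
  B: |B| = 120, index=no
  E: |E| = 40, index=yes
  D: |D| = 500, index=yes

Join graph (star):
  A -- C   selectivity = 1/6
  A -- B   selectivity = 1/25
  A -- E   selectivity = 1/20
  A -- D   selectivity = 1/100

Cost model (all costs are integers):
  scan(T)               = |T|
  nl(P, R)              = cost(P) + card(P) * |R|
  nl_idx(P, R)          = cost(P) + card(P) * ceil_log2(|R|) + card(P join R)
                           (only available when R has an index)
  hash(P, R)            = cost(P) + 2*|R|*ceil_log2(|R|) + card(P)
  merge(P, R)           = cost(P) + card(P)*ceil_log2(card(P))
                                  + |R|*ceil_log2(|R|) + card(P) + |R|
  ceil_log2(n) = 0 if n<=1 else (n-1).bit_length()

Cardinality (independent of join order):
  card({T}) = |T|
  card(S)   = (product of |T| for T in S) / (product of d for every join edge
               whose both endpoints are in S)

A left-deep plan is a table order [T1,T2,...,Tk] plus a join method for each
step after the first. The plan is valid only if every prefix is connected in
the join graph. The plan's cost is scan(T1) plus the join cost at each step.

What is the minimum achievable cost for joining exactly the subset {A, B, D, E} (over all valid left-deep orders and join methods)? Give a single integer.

Selinger DP over subsets of {A,B,D,E}:
  {A}: scan cost=500, card=500
  {B}: scan cost=120, card=120
  {E}: scan cost=40, card=40
  {D}: scan cost=500, card=500
  {AB}: card=2400; try (B,hash)→2680, (A,merge)→6080, (B,merge)→6460, (A,hash)→9240, (A,nl)→60120, (B,nl)→60500; best=2680 via (B,hash)
  {AE}: card=1000; try (E,hash)→1480, (E,nl_idx)→4500, (A,merge)→5320, (E,merge)→5780, (A,hash)→9080, (A,nl)→20040 …(+1); best=1480 via (E,hash)
  {AD}: card=2500; try (D,nl_idx)→7500, (D,hash)→10000, (A,hash)→10000, (D,merge)→10500, (A,merge)→10500, (D,nl)→250500 …(+1); best=7500 via (D,nl_idx)
  {ABE}: card=4800; try (B,hash)→4160, (E,hash)→5560, (B,merge)→13440, (E,nl_idx)→21880, (E,merge)→34160, (E,nl)→98680 …(+1); best=4160 via (B,hash)
  {ABD}: card=12000; try (B,hash)→11680, (D,hash)→14080, (D,nl_idx)→36280, (D,merge)→38880, (B,merge)→40960, (B,nl)→307500 …(+1); best=11680 via (B,hash)
  {ADE}: card=5000; try (E,hash)→10480, (D,hash)→11480, (D,nl_idx)→15480, (D,merge)→17480, (E,nl_idx)→27500, (E,merge)→40280 …(+2); best=10480 via (E,hash)
  {ABDE}: card=24000; try (B,hash)→17160, (D,hash)→17960, (E,hash)→24160, (D,nl_idx)→71360, (D,merge)→76360, (B,merge)→81440 …(+5); best=17160 via (B,hash)

17160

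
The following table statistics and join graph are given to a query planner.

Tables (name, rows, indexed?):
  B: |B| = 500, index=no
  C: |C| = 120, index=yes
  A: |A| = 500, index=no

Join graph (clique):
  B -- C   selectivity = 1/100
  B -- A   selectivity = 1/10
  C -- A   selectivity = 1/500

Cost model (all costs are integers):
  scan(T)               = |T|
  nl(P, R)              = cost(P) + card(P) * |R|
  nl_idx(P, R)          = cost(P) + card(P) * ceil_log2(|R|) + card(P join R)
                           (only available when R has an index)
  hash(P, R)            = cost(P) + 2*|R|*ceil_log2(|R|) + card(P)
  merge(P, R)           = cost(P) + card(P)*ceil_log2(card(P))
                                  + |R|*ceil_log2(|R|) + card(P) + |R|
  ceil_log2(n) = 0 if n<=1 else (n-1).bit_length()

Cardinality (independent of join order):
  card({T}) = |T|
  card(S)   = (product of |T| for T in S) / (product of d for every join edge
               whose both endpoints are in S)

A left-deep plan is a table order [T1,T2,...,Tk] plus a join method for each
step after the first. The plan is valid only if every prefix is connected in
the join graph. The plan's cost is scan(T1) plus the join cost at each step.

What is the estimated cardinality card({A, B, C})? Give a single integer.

60

Tables in S: A(500), B(500), C(120)
Edges inside S: B-C(d=100), B-A(d=10), C-A(d=500)
numerator = 500 * 500 * 120 = 30000000
denominator = 100 * 10 * 500 = 500000
card(S) = 30000000 / 500000 = 60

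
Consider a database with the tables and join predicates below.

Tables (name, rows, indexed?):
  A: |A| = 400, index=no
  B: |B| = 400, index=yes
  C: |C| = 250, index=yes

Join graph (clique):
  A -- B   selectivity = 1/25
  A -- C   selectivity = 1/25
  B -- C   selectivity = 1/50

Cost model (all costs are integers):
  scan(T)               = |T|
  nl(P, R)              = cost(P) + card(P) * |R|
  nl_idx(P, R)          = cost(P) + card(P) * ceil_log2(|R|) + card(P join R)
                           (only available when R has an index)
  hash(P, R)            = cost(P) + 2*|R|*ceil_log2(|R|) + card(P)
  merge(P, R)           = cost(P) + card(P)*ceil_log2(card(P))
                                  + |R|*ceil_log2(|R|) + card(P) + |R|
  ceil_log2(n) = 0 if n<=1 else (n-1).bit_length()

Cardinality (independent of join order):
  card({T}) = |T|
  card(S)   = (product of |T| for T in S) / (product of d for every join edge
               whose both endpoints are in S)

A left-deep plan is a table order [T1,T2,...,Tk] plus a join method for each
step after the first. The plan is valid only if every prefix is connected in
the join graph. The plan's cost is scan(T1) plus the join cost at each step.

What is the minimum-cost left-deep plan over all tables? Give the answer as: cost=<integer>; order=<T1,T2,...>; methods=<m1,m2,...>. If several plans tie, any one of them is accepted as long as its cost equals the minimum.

Selinger DP (subsets sized 1..n):
  {A}: scan cost=400, card=400
  {B}: scan cost=400, card=400
  {C}: scan cost=250, card=250
  {AB}: card=6400; try (B,hash)→8000, (A,hash)→8000, (B,merge)→8400, (A,merge)→8400, (B,nl_idx)→10400, (B,nl)→160400 …(+1); best=8000 via (B,hash)
  {AC}: card=4000; try (C,hash)→4800, (A,merge)→6500, (C,merge)→6650, (C,nl_idx)→7600, (A,hash)→7700, (A,nl)→100250 …(+1); best=4800 via (C,hash)
  {BC}: card=2000; try (B,nl_idx)→4500, (C,hash)→4800, (C,nl_idx)→5600, (B,merge)→6500, (C,merge)→6650, (B,hash)→7700 …(+2); best=4500 via (B,nl_idx)
  {ABC}: card=1280; try (A,hash)→13700, (B,hash)→16000, (C,hash)→18400, (A,merge)→32500, (B,nl_idx)→42080, (C,nl_idx)→60480 …(+5); best=13700 via (A,hash)

cost=13700; order=C,B,A; methods=nl_idx,hash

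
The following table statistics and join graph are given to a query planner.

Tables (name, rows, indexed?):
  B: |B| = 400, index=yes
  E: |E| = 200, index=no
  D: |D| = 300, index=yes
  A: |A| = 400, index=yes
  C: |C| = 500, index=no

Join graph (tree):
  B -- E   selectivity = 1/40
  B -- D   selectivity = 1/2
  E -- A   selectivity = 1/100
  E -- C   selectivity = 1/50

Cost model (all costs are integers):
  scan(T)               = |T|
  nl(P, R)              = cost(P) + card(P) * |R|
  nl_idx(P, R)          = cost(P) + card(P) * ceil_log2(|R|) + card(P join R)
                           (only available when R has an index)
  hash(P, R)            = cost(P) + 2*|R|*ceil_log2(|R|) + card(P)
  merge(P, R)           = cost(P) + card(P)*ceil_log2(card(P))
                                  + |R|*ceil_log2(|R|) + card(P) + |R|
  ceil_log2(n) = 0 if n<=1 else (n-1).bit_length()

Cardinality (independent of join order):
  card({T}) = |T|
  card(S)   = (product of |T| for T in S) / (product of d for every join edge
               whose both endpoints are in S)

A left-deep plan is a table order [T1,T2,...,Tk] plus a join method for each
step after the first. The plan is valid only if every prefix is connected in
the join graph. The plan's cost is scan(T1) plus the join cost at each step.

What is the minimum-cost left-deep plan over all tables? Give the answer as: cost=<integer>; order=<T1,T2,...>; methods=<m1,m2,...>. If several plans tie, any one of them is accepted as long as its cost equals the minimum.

Selinger DP (subsets sized 1..n):
  {B}: scan cost=400, card=400
  {E}: scan cost=200, card=200
  {D}: scan cost=300, card=300
  {A}: scan cost=400, card=400
  {C}: scan cost=500, card=500
  {BE}: card=2000; try (E,hash)→4000, (B,nl_idx)→4000, (B,merge)→6000, (E,merge)→6200, (B,hash)→7600, (B,nl)→80200 …(+1); best=4000 via (E,hash)
  {BD}: card=60000; try (D,hash)→6200, (B,merge)→7300, (D,merge)→7400, (B,hash)→7800, (B,nl_idx)→63000, (D,nl_idx)→64000 …(+2); best=6200 via (D,hash)
  {AE}: card=800; try (A,nl_idx)→2800, (E,hash)→4000, (A,merge)→6000, (E,merge)→6200, (A,hash)→7600, (A,nl)→80200 …(+1); best=2800 via (A,nl_idx)
  {CE}: card=2000; try (E,hash)→4200, (C,merge)→7000, (E,merge)→7300, (C,hash)→9400, (C,nl)→100200, (E,nl)→100500; best=4200 via (E,hash)
  {BDE}: card=300000; try (D,hash)→11400, (D,merge)→31000, (E,hash)→69400, (D,nl_idx)→322000, (D,nl)→604000, (E,merge)→1028000 …(+1); best=11400 via (D,hash)
  {ABE}: card=8000; try (B,hash)→10800, (A,hash)→13200, (B,merge)→15600, (B,nl_idx)→18000, (A,nl_idx)→30000, (A,merge)→32000 …(+2); best=10800 via (B,hash)
  {BCE}: card=20000; try (B,hash)→13400, (C,hash)→15000, (B,merge)→32200, (C,merge)→33000, (B,nl_idx)→42200, (B,nl)→804200 …(+1); best=13400 via (B,hash)
  {ACE}: card=8000; try (C,hash)→12600, (A,hash)→13400, (C,merge)→16600, (A,nl_idx)→30200, (A,merge)→32200, (C,nl)→402800 …(+1); best=12600 via (C,hash)
  {ABDE}: card=1200000; try (D,hash)→24200, (D,merge)→125800, (A,hash)→318600, (D,nl_idx)→1282800, (D,nl)→2410800, (A,nl_idx)→3911400 …(+2); best=24200 via (D,hash)
  {BCDE}: card=3000000; try (D,hash)→38800, (C,hash)→320400, (D,merge)→336400, (D,nl_idx)→3193400, (D,nl)→6013400, (C,merge)→6016400 …(+1); best=38800 via (D,hash)
  {ABCE}: card=80000; try (C,hash)→27800, (B,hash)→27800, (A,hash)→40600, (C,merge)→127800, (B,merge)→128600, (B,nl_idx)→164600 …(+5); best=27800 via (C,hash)
  {ABCDE}: card=12000000; try (D,hash)→113200, (C,hash)→1233200, (D,merge)→1470800, (A,hash)→3046000, (D,nl_idx)→12747800, (D,nl)→24027800 …(+5); best=113200 via (D,hash)

cost=113200; order=E,A,B,C,D; methods=nl_idx,hash,hash,hash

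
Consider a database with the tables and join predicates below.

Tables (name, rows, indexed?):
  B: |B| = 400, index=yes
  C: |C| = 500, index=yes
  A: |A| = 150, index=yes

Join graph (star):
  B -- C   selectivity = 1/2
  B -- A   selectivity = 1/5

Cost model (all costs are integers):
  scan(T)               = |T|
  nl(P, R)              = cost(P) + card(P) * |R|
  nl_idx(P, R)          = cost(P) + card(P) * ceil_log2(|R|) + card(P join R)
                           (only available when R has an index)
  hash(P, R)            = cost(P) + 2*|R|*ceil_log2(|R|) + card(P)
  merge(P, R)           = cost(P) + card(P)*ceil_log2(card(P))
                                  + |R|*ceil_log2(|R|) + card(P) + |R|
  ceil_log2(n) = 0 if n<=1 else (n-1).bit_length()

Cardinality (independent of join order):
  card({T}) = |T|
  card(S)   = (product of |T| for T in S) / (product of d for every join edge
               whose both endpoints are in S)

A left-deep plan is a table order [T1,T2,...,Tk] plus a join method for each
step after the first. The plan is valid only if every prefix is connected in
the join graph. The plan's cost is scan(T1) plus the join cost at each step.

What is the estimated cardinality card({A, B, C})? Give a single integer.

3000000

Tables in S: A(150), B(400), C(500)
Edges inside S: B-C(d=2), B-A(d=5)
numerator = 150 * 400 * 500 = 30000000
denominator = 2 * 5 = 10
card(S) = 30000000 / 10 = 3000000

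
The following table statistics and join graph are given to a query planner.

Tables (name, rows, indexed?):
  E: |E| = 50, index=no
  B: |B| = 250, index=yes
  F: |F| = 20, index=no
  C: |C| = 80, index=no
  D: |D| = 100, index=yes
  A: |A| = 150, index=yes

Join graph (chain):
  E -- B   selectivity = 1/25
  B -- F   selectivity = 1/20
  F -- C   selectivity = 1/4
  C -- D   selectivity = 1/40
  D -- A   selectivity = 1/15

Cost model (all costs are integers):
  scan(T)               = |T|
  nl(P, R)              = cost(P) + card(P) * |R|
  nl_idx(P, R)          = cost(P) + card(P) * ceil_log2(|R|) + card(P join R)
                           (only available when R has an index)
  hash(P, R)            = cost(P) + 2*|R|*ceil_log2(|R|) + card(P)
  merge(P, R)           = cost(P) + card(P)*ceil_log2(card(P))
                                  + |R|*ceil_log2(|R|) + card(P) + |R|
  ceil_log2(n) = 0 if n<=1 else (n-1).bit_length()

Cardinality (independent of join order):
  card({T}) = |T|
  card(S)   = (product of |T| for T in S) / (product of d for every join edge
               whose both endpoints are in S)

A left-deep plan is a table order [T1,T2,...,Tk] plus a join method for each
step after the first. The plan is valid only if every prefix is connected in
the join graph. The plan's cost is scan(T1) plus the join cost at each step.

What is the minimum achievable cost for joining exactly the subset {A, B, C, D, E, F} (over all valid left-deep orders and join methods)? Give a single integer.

41700

Selinger DP over subsets of {A,B,C,D,E,F}:
  {E}: scan cost=50, card=50
  {B}: scan cost=250, card=250
  {F}: scan cost=20, card=20
  {C}: scan cost=80, card=80
  {D}: scan cost=100, card=100
  {A}: scan cost=150, card=150
  {BE}: card=500; try (B,nl_idx)→950, (E,hash)→1100, (B,merge)→2650, (E,merge)→2850, (B,hash)→4100, (B,nl)→12550 …(+1); best=950 via (B,nl_idx)
  {BF}: card=250; try (B,nl_idx)→430, (F,hash)→700, (B,merge)→2390, (F,merge)→2620, (B,hash)→4040, (B,nl)→5020 …(+1); best=430 via (B,nl_idx)
  {CF}: card=400; try (F,hash)→360, (C,merge)→780, (F,merge)→840, (C,hash)→1160, (C,nl)→1620, (F,nl)→1680; best=360 via (F,hash)
  {CD}: card=200; try (D,nl_idx)→840, (C,hash)→1320, (D,merge)→1520, (C,merge)→1540, (D,hash)→1560, (D,nl)→8080 …(+1); best=840 via (D,nl_idx)
  {AD}: card=1000; try (D,hash)→1700, (A,nl_idx)→1900, (D,nl_idx)→2200, (A,merge)→2250, (D,merge)→2300, (A,hash)→2600 …(+2); best=1700 via (D,hash)
  {BEF}: card=500; try (E,hash)→1280, (F,hash)→1650, (E,merge)→3030, (F,merge)→6070, (F,nl)→10950, (E,nl)→12930; best=1280 via (E,hash)
  {BCF}: card=5000; try (C,hash)→1800, (C,merge)→3320, (B,hash)→4760, (B,merge)→6610, (B,nl_idx)→8560, (C,nl)→20430 …(+1); best=1800 via (C,hash)
  {CDF}: card=1000; try (F,hash)→1240, (D,hash)→2160, (F,merge)→2760, (D,nl_idx)→4160, (F,nl)→4840, (D,merge)→5160 …(+1); best=1240 via (F,hash)
  {ACD}: card=2000; try (A,hash)→3440, (C,hash)→3820, (A,merge)→3990, (A,nl_idx)→4440, (C,merge)→13340, (A,nl)→30840 …(+1); best=3440 via (A,hash)
  {BCEF}: card=10000; try (C,hash)→2900, (C,merge)→6920, (E,hash)→7400, (C,nl)→41280, (E,merge)→72150, (E,nl)→251800; best=2900 via (C,hash)
  {BCDF}: card=12500; try (B,hash)→6240, (D,hash)→8200, (B,merge)→14490, (B,nl_idx)→21740, (D,nl_idx)→49300, (D,merge)→72600 …(+2); best=6240 via (B,hash)
  {ACDF}: card=10000; try (A,hash)→4640, (F,hash)→5640, (A,merge)→13590, (A,nl_idx)→19240, (F,merge)→27560, (F,nl)→43440 …(+1); best=4640 via (A,hash)
  {BCDEF}: card=25000; try (D,hash)→14300, (E,hash)→19340, (D,nl_idx)→97900, (D,merge)→153700, (E,merge)→194090, (E,nl)→631240 …(+1); best=14300 via (D,hash)
  {ABCDF}: card=125000; try (B,hash)→18640, (A,hash)→21140, (B,merge)→156890, (A,merge)→195090, (B,nl_idx)→209640, (A,nl_idx)→231240 …(+2); best=18640 via (B,hash)
  {ABCDEF}: card=250000; try (A,hash)→41700, (E,hash)→144240, (A,merge)→415650, (A,nl_idx)→464300, (E,merge)→2268990, (A,nl)→3764300 …(+1); best=41700 via (A,hash)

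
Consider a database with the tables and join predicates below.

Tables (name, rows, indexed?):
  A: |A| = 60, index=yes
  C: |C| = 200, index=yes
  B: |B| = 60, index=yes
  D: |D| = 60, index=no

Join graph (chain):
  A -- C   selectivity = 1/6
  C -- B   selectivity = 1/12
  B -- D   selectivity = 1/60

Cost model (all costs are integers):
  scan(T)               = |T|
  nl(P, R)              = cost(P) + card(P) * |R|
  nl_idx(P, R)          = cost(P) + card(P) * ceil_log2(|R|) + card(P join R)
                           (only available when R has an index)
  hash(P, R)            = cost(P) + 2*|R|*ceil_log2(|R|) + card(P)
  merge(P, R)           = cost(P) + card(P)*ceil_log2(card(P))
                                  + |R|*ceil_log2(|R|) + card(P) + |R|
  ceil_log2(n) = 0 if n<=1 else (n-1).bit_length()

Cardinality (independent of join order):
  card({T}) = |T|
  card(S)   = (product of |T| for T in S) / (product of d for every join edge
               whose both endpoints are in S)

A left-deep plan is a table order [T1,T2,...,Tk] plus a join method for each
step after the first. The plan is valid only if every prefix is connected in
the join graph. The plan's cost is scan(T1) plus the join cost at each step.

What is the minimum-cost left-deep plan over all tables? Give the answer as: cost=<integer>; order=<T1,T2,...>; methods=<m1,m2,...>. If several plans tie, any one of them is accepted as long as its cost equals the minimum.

Selinger DP (subsets sized 1..n):
  {A}: scan cost=60, card=60
  {C}: scan cost=200, card=200
  {B}: scan cost=60, card=60
  {D}: scan cost=60, card=60
  {AC}: card=2000; try (A,hash)→1120, (C,merge)→2280, (A,merge)→2420, (C,nl_idx)→2540, (C,hash)→3320, (A,nl_idx)→3400 …(+2); best=1120 via (A,hash)
  {BC}: card=1000; try (B,hash)→1120, (C,nl_idx)→1540, (C,merge)→2280, (B,nl_idx)→2400, (B,merge)→2420, (C,hash)→3320 …(+2); best=1120 via (B,hash)
  {BD}: card=60; try (B,nl_idx)→480, (D,hash)→840, (B,hash)→840, (D,merge)→900, (B,merge)→900, (D,nl)→3660 …(+1); best=480 via (B,nl_idx)
  {ABC}: card=10000; try (A,hash)→2840, (B,hash)→3840, (A,merge)→12540, (A,nl_idx)→17120, (B,nl_idx)→23120, (B,merge)→25540 …(+2); best=2840 via (A,hash)
  {BCD}: card=1000; try (C,nl_idx)→1960, (C,merge)→2700, (D,hash)→2840, (C,hash)→3740, (C,nl)→12480, (D,merge)→12540 …(+1); best=1960 via (C,nl_idx)
  {ABCD}: card=10000; try (A,hash)→3680, (A,merge)→13380, (D,hash)→13560, (A,nl_idx)→17960, (A,nl)→61960, (D,merge)→153260 …(+1); best=3680 via (A,hash)

cost=3680; order=D,B,C,A; methods=nl_idx,nl_idx,hash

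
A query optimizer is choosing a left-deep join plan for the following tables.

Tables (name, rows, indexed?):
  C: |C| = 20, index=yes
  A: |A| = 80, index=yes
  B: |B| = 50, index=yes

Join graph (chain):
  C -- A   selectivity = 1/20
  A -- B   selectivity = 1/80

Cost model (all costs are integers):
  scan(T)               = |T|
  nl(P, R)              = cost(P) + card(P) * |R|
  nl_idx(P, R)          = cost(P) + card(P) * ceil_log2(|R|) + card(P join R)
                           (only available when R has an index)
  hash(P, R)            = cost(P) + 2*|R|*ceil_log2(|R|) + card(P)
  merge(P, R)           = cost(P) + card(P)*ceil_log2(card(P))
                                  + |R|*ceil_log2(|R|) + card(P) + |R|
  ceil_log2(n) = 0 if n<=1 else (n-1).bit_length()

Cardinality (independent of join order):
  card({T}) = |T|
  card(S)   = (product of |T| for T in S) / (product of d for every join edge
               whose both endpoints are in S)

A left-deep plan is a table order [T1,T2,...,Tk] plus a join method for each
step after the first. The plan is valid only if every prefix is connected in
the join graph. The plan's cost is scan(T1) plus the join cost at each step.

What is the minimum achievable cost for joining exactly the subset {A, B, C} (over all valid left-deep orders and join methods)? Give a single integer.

700

Selinger DP over subsets of {A,B,C}:
  {C}: scan cost=20, card=20
  {A}: scan cost=80, card=80
  {B}: scan cost=50, card=50
  {AC}: card=80; try (A,nl_idx)→240, (C,hash)→360, (C,nl_idx)→560, (A,merge)→780, (C,merge)→840, (A,hash)→1160 …(+2); best=240 via (A,nl_idx)
  {AB}: card=50; try (A,nl_idx)→450, (B,nl_idx)→610, (B,hash)→760, (A,merge)→1040, (B,merge)→1070, (A,hash)→1220 …(+2); best=450 via (A,nl_idx)
  {ABC}: card=50; try (C,hash)→700, (C,nl_idx)→750, (B,nl_idx)→770, (C,merge)→920, (B,hash)→920, (B,merge)→1230 …(+2); best=700 via (C,hash)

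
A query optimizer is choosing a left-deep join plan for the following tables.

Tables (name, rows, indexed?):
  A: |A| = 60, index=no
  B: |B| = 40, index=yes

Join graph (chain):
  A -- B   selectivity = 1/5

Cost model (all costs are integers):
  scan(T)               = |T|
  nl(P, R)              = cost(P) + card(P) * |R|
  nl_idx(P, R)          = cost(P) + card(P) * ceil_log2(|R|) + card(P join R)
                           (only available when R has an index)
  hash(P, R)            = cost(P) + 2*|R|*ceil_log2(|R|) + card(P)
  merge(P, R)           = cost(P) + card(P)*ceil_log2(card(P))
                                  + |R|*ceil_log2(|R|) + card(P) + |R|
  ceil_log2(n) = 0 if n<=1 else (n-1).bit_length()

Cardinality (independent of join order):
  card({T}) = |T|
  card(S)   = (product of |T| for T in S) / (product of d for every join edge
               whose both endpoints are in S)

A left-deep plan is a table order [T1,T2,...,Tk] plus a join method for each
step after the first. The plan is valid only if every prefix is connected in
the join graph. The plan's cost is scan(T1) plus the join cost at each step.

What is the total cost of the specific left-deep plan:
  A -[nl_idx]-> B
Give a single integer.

900

step 1: scan A: cost=60, card=60
step 2: join B via nl_idx
    card(P join B) = 60*40/(5) = 480
    cost = 60 + 60*6 + 480 = 900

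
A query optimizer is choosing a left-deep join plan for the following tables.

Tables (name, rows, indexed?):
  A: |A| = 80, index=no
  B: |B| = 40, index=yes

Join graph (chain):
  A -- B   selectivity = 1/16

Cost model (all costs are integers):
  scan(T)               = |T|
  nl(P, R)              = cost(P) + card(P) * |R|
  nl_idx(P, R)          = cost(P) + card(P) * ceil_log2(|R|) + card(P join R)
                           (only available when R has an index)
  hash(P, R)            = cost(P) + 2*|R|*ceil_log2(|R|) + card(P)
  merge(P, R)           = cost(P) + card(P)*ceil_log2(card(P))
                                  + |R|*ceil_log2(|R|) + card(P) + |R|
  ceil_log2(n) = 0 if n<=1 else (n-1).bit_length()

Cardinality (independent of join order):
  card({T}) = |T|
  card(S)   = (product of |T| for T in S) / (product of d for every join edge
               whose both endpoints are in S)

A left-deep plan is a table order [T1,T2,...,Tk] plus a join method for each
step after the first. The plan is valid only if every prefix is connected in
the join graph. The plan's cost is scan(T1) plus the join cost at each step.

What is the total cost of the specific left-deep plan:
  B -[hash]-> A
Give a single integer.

step 1: scan B: cost=40, card=40
step 2: join A via hash
    card(P join A) = 40*80/(16) = 200
    cost = 40 + 2*80*7 + 40 = 1200

1200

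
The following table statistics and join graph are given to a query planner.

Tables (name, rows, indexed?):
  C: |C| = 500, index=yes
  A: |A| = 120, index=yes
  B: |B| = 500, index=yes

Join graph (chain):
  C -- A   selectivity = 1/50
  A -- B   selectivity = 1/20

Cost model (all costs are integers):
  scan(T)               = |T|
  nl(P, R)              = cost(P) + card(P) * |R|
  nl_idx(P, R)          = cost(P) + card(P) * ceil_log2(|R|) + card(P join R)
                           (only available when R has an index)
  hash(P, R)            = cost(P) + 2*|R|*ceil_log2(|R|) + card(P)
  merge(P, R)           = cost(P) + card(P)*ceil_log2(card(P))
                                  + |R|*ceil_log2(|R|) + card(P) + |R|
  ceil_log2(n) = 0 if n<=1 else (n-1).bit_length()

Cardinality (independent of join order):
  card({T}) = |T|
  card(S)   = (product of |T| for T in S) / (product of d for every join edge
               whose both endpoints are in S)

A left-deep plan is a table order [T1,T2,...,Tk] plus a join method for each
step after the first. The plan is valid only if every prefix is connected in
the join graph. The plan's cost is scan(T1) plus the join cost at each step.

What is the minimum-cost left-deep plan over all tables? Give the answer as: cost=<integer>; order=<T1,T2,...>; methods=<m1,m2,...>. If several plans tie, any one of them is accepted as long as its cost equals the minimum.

cost=12600; order=A,C,B; methods=nl_idx,hash

Selinger DP (subsets sized 1..n):
  {C}: scan cost=500, card=500
  {A}: scan cost=120, card=120
  {B}: scan cost=500, card=500
  {AC}: card=1200; try (C,nl_idx)→2400, (A,hash)→2680, (A,nl_idx)→5200, (C,merge)→6080, (A,merge)→6460, (C,hash)→9240 …(+2); best=2400 via (C,nl_idx)
  {AB}: card=3000; try (A,hash)→2680, (B,nl_idx)→4200, (B,merge)→6080, (A,merge)→6460, (A,nl_idx)→7000, (B,hash)→9240 …(+2); best=2680 via (A,hash)
  {ABC}: card=30000; try (B,hash)→12600, (C,hash)→14680, (B,merge)→21800, (B,nl_idx)→43200, (C,merge)→46680, (C,nl_idx)→59680 …(+2); best=12600 via (B,hash)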